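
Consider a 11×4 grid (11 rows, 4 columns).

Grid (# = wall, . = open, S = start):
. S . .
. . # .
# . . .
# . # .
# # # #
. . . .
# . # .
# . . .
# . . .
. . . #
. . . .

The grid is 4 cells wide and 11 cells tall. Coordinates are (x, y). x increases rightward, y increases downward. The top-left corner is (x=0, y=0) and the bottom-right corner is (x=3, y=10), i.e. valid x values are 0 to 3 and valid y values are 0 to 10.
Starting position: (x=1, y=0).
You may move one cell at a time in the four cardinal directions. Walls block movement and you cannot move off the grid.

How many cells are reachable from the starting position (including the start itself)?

Answer: Reachable cells: 12

Derivation:
BFS flood-fill from (x=1, y=0):
  Distance 0: (x=1, y=0)
  Distance 1: (x=0, y=0), (x=2, y=0), (x=1, y=1)
  Distance 2: (x=3, y=0), (x=0, y=1), (x=1, y=2)
  Distance 3: (x=3, y=1), (x=2, y=2), (x=1, y=3)
  Distance 4: (x=3, y=2)
  Distance 5: (x=3, y=3)
Total reachable: 12 (grid has 31 open cells total)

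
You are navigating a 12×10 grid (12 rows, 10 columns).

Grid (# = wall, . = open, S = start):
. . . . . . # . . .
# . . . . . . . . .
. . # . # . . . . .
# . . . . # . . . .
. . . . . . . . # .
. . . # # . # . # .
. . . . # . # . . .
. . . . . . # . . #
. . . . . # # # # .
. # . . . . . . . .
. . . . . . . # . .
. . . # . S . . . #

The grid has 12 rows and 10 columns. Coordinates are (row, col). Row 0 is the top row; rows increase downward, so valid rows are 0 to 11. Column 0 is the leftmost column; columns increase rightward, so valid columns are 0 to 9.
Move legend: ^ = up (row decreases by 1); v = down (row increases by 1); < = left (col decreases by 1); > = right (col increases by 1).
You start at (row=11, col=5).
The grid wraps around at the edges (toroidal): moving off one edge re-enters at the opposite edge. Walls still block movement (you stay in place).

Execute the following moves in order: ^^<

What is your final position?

Answer: Final position: (row=9, col=4)

Derivation:
Start: (row=11, col=5)
  ^ (up): (row=11, col=5) -> (row=10, col=5)
  ^ (up): (row=10, col=5) -> (row=9, col=5)
  < (left): (row=9, col=5) -> (row=9, col=4)
Final: (row=9, col=4)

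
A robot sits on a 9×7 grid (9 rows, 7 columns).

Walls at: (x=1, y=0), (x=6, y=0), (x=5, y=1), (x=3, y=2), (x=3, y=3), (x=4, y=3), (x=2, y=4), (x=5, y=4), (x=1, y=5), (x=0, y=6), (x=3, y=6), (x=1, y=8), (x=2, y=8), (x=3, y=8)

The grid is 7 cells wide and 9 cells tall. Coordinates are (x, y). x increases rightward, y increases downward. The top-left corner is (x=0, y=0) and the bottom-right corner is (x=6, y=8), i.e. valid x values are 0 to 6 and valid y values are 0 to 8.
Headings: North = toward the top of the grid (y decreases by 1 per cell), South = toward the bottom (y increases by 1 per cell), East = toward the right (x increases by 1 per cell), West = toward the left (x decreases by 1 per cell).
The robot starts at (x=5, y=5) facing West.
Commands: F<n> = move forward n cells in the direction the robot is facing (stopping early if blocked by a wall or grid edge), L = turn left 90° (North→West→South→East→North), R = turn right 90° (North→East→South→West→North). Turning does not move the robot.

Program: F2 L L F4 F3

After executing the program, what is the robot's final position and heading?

Start: (x=5, y=5), facing West
  F2: move forward 2, now at (x=3, y=5)
  L: turn left, now facing South
  L: turn left, now facing East
  F4: move forward 3/4 (blocked), now at (x=6, y=5)
  F3: move forward 0/3 (blocked), now at (x=6, y=5)
Final: (x=6, y=5), facing East

Answer: Final position: (x=6, y=5), facing East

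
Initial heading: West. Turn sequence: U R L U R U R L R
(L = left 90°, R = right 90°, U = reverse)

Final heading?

Answer: Final heading: West

Derivation:
Start: West
  U (U-turn (180°)) -> East
  R (right (90° clockwise)) -> South
  L (left (90° counter-clockwise)) -> East
  U (U-turn (180°)) -> West
  R (right (90° clockwise)) -> North
  U (U-turn (180°)) -> South
  R (right (90° clockwise)) -> West
  L (left (90° counter-clockwise)) -> South
  R (right (90° clockwise)) -> West
Final: West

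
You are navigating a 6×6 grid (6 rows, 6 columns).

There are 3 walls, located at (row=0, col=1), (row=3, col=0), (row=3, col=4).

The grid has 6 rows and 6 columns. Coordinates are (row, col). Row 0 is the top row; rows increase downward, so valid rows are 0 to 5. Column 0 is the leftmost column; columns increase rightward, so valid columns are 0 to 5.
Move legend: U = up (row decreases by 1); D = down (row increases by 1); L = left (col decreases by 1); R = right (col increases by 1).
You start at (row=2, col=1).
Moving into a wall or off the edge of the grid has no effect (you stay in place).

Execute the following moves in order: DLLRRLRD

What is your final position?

Start: (row=2, col=1)
  D (down): (row=2, col=1) -> (row=3, col=1)
  L (left): blocked, stay at (row=3, col=1)
  L (left): blocked, stay at (row=3, col=1)
  R (right): (row=3, col=1) -> (row=3, col=2)
  R (right): (row=3, col=2) -> (row=3, col=3)
  L (left): (row=3, col=3) -> (row=3, col=2)
  R (right): (row=3, col=2) -> (row=3, col=3)
  D (down): (row=3, col=3) -> (row=4, col=3)
Final: (row=4, col=3)

Answer: Final position: (row=4, col=3)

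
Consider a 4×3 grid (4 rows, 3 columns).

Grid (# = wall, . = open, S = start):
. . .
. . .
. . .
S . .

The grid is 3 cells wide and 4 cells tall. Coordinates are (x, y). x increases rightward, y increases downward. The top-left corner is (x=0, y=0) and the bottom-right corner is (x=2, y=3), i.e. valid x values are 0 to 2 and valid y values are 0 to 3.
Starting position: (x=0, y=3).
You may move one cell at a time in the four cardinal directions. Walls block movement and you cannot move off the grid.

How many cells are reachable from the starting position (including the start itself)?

Answer: Reachable cells: 12

Derivation:
BFS flood-fill from (x=0, y=3):
  Distance 0: (x=0, y=3)
  Distance 1: (x=0, y=2), (x=1, y=3)
  Distance 2: (x=0, y=1), (x=1, y=2), (x=2, y=3)
  Distance 3: (x=0, y=0), (x=1, y=1), (x=2, y=2)
  Distance 4: (x=1, y=0), (x=2, y=1)
  Distance 5: (x=2, y=0)
Total reachable: 12 (grid has 12 open cells total)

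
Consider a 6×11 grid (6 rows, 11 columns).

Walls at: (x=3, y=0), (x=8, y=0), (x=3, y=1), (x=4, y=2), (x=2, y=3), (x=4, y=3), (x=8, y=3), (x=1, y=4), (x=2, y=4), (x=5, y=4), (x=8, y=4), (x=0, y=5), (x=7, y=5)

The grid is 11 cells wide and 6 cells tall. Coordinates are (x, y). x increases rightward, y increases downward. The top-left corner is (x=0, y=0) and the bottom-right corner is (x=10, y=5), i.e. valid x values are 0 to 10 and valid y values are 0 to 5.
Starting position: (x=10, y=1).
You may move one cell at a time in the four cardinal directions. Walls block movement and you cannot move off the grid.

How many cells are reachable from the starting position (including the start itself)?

BFS flood-fill from (x=10, y=1):
  Distance 0: (x=10, y=1)
  Distance 1: (x=10, y=0), (x=9, y=1), (x=10, y=2)
  Distance 2: (x=9, y=0), (x=8, y=1), (x=9, y=2), (x=10, y=3)
  Distance 3: (x=7, y=1), (x=8, y=2), (x=9, y=3), (x=10, y=4)
  Distance 4: (x=7, y=0), (x=6, y=1), (x=7, y=2), (x=9, y=4), (x=10, y=5)
  Distance 5: (x=6, y=0), (x=5, y=1), (x=6, y=2), (x=7, y=3), (x=9, y=5)
  Distance 6: (x=5, y=0), (x=4, y=1), (x=5, y=2), (x=6, y=3), (x=7, y=4), (x=8, y=5)
  Distance 7: (x=4, y=0), (x=5, y=3), (x=6, y=4)
  Distance 8: (x=6, y=5)
  Distance 9: (x=5, y=5)
  Distance 10: (x=4, y=5)
  Distance 11: (x=4, y=4), (x=3, y=5)
  Distance 12: (x=3, y=4), (x=2, y=5)
  Distance 13: (x=3, y=3), (x=1, y=5)
  Distance 14: (x=3, y=2)
  Distance 15: (x=2, y=2)
  Distance 16: (x=2, y=1), (x=1, y=2)
  Distance 17: (x=2, y=0), (x=1, y=1), (x=0, y=2), (x=1, y=3)
  Distance 18: (x=1, y=0), (x=0, y=1), (x=0, y=3)
  Distance 19: (x=0, y=0), (x=0, y=4)
Total reachable: 53 (grid has 53 open cells total)

Answer: Reachable cells: 53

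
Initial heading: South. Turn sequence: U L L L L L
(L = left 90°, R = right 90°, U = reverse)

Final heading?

Answer: Final heading: West

Derivation:
Start: South
  U (U-turn (180°)) -> North
  L (left (90° counter-clockwise)) -> West
  L (left (90° counter-clockwise)) -> South
  L (left (90° counter-clockwise)) -> East
  L (left (90° counter-clockwise)) -> North
  L (left (90° counter-clockwise)) -> West
Final: West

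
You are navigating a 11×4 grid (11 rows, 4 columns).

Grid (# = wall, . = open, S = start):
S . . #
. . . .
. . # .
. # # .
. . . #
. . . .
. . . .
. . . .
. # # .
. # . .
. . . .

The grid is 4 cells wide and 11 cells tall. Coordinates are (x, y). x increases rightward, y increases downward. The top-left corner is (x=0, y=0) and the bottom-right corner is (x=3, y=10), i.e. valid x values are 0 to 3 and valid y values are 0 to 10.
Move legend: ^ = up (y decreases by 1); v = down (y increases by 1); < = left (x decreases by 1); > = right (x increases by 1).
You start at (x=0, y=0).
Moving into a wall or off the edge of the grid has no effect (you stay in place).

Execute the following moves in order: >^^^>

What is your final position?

Start: (x=0, y=0)
  > (right): (x=0, y=0) -> (x=1, y=0)
  [×3]^ (up): blocked, stay at (x=1, y=0)
  > (right): (x=1, y=0) -> (x=2, y=0)
Final: (x=2, y=0)

Answer: Final position: (x=2, y=0)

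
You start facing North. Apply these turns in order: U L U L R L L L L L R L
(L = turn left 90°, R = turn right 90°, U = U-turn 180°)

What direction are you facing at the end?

Start: North
  U (U-turn (180°)) -> South
  L (left (90° counter-clockwise)) -> East
  U (U-turn (180°)) -> West
  L (left (90° counter-clockwise)) -> South
  R (right (90° clockwise)) -> West
  L (left (90° counter-clockwise)) -> South
  L (left (90° counter-clockwise)) -> East
  L (left (90° counter-clockwise)) -> North
  L (left (90° counter-clockwise)) -> West
  L (left (90° counter-clockwise)) -> South
  R (right (90° clockwise)) -> West
  L (left (90° counter-clockwise)) -> South
Final: South

Answer: Final heading: South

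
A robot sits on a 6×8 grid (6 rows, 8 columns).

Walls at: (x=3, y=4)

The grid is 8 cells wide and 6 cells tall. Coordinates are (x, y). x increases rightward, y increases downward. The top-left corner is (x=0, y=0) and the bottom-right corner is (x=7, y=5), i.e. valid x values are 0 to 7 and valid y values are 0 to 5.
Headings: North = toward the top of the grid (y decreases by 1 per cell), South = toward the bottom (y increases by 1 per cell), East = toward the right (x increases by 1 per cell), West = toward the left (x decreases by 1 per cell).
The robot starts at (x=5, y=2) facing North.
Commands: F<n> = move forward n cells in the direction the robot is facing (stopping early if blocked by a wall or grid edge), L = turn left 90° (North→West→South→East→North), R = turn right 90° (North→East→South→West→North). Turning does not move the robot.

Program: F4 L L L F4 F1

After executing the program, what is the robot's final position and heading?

Start: (x=5, y=2), facing North
  F4: move forward 2/4 (blocked), now at (x=5, y=0)
  L: turn left, now facing West
  L: turn left, now facing South
  L: turn left, now facing East
  F4: move forward 2/4 (blocked), now at (x=7, y=0)
  F1: move forward 0/1 (blocked), now at (x=7, y=0)
Final: (x=7, y=0), facing East

Answer: Final position: (x=7, y=0), facing East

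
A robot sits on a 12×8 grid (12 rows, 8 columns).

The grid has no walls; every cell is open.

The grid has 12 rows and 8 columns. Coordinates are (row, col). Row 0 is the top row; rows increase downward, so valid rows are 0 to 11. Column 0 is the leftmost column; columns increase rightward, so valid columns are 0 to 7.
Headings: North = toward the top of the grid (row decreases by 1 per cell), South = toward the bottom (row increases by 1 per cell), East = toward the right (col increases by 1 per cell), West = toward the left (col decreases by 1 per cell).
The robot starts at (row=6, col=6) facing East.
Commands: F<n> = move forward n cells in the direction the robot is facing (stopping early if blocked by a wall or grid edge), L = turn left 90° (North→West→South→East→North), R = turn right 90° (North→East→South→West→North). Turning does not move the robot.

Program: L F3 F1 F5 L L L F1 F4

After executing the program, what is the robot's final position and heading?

Start: (row=6, col=6), facing East
  L: turn left, now facing North
  F3: move forward 3, now at (row=3, col=6)
  F1: move forward 1, now at (row=2, col=6)
  F5: move forward 2/5 (blocked), now at (row=0, col=6)
  L: turn left, now facing West
  L: turn left, now facing South
  L: turn left, now facing East
  F1: move forward 1, now at (row=0, col=7)
  F4: move forward 0/4 (blocked), now at (row=0, col=7)
Final: (row=0, col=7), facing East

Answer: Final position: (row=0, col=7), facing East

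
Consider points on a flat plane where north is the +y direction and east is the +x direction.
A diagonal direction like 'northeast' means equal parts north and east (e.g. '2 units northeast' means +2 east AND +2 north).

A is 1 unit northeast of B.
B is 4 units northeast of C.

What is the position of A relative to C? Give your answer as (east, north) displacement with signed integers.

Answer: A is at (east=5, north=5) relative to C.

Derivation:
Place C at the origin (east=0, north=0).
  B is 4 units northeast of C: delta (east=+4, north=+4); B at (east=4, north=4).
  A is 1 unit northeast of B: delta (east=+1, north=+1); A at (east=5, north=5).
Therefore A relative to C: (east=5, north=5).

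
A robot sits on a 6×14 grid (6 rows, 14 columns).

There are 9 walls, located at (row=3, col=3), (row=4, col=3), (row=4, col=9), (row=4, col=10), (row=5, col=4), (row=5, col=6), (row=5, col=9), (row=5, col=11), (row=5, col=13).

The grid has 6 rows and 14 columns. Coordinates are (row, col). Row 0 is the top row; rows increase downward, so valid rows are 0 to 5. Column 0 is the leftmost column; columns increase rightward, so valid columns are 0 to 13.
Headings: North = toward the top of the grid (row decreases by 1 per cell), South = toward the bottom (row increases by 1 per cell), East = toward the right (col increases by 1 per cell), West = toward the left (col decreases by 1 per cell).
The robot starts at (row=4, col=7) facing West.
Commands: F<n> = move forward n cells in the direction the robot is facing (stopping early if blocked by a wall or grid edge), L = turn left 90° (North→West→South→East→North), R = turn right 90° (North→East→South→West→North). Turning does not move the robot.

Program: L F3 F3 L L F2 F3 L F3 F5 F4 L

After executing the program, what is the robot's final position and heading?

Start: (row=4, col=7), facing West
  L: turn left, now facing South
  F3: move forward 1/3 (blocked), now at (row=5, col=7)
  F3: move forward 0/3 (blocked), now at (row=5, col=7)
  L: turn left, now facing East
  L: turn left, now facing North
  F2: move forward 2, now at (row=3, col=7)
  F3: move forward 3, now at (row=0, col=7)
  L: turn left, now facing West
  F3: move forward 3, now at (row=0, col=4)
  F5: move forward 4/5 (blocked), now at (row=0, col=0)
  F4: move forward 0/4 (blocked), now at (row=0, col=0)
  L: turn left, now facing South
Final: (row=0, col=0), facing South

Answer: Final position: (row=0, col=0), facing South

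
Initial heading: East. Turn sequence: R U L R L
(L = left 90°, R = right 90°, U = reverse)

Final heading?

Start: East
  R (right (90° clockwise)) -> South
  U (U-turn (180°)) -> North
  L (left (90° counter-clockwise)) -> West
  R (right (90° clockwise)) -> North
  L (left (90° counter-clockwise)) -> West
Final: West

Answer: Final heading: West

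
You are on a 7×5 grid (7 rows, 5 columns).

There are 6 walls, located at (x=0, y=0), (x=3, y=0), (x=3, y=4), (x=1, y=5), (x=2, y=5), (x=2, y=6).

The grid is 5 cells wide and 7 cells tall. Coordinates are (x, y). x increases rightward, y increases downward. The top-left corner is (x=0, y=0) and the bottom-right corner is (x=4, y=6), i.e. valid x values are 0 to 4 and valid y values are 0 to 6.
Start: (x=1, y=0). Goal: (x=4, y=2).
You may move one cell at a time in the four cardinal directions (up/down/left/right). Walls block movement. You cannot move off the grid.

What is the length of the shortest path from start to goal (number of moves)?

BFS from (x=1, y=0) until reaching (x=4, y=2):
  Distance 0: (x=1, y=0)
  Distance 1: (x=2, y=0), (x=1, y=1)
  Distance 2: (x=0, y=1), (x=2, y=1), (x=1, y=2)
  Distance 3: (x=3, y=1), (x=0, y=2), (x=2, y=2), (x=1, y=3)
  Distance 4: (x=4, y=1), (x=3, y=2), (x=0, y=3), (x=2, y=3), (x=1, y=4)
  Distance 5: (x=4, y=0), (x=4, y=2), (x=3, y=3), (x=0, y=4), (x=2, y=4)  <- goal reached here
One shortest path (5 moves): (x=1, y=0) -> (x=2, y=0) -> (x=2, y=1) -> (x=3, y=1) -> (x=4, y=1) -> (x=4, y=2)

Answer: Shortest path length: 5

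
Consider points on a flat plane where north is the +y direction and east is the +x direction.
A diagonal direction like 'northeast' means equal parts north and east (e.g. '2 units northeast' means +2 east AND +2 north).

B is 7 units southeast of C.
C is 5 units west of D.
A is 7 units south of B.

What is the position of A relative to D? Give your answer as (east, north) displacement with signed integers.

Answer: A is at (east=2, north=-14) relative to D.

Derivation:
Place D at the origin (east=0, north=0).
  C is 5 units west of D: delta (east=-5, north=+0); C at (east=-5, north=0).
  B is 7 units southeast of C: delta (east=+7, north=-7); B at (east=2, north=-7).
  A is 7 units south of B: delta (east=+0, north=-7); A at (east=2, north=-14).
Therefore A relative to D: (east=2, north=-14).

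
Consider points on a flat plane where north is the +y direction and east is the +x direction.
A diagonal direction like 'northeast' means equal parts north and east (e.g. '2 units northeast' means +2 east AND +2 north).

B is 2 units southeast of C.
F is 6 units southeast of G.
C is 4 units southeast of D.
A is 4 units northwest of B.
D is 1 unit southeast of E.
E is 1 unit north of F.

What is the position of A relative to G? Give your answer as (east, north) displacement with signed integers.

Answer: A is at (east=9, north=-8) relative to G.

Derivation:
Place G at the origin (east=0, north=0).
  F is 6 units southeast of G: delta (east=+6, north=-6); F at (east=6, north=-6).
  E is 1 unit north of F: delta (east=+0, north=+1); E at (east=6, north=-5).
  D is 1 unit southeast of E: delta (east=+1, north=-1); D at (east=7, north=-6).
  C is 4 units southeast of D: delta (east=+4, north=-4); C at (east=11, north=-10).
  B is 2 units southeast of C: delta (east=+2, north=-2); B at (east=13, north=-12).
  A is 4 units northwest of B: delta (east=-4, north=+4); A at (east=9, north=-8).
Therefore A relative to G: (east=9, north=-8).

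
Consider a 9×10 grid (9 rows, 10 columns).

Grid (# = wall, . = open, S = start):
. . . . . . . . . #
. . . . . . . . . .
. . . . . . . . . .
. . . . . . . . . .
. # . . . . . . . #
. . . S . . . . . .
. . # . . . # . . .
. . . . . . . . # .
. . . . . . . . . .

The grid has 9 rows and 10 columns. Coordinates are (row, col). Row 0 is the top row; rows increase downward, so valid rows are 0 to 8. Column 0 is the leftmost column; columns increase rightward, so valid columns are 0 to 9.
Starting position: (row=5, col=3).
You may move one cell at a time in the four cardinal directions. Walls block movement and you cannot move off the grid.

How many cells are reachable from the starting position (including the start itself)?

BFS flood-fill from (row=5, col=3):
  Distance 0: (row=5, col=3)
  Distance 1: (row=4, col=3), (row=5, col=2), (row=5, col=4), (row=6, col=3)
  Distance 2: (row=3, col=3), (row=4, col=2), (row=4, col=4), (row=5, col=1), (row=5, col=5), (row=6, col=4), (row=7, col=3)
  Distance 3: (row=2, col=3), (row=3, col=2), (row=3, col=4), (row=4, col=5), (row=5, col=0), (row=5, col=6), (row=6, col=1), (row=6, col=5), (row=7, col=2), (row=7, col=4), (row=8, col=3)
  Distance 4: (row=1, col=3), (row=2, col=2), (row=2, col=4), (row=3, col=1), (row=3, col=5), (row=4, col=0), (row=4, col=6), (row=5, col=7), (row=6, col=0), (row=7, col=1), (row=7, col=5), (row=8, col=2), (row=8, col=4)
  Distance 5: (row=0, col=3), (row=1, col=2), (row=1, col=4), (row=2, col=1), (row=2, col=5), (row=3, col=0), (row=3, col=6), (row=4, col=7), (row=5, col=8), (row=6, col=7), (row=7, col=0), (row=7, col=6), (row=8, col=1), (row=8, col=5)
  Distance 6: (row=0, col=2), (row=0, col=4), (row=1, col=1), (row=1, col=5), (row=2, col=0), (row=2, col=6), (row=3, col=7), (row=4, col=8), (row=5, col=9), (row=6, col=8), (row=7, col=7), (row=8, col=0), (row=8, col=6)
  Distance 7: (row=0, col=1), (row=0, col=5), (row=1, col=0), (row=1, col=6), (row=2, col=7), (row=3, col=8), (row=6, col=9), (row=8, col=7)
  Distance 8: (row=0, col=0), (row=0, col=6), (row=1, col=7), (row=2, col=8), (row=3, col=9), (row=7, col=9), (row=8, col=8)
  Distance 9: (row=0, col=7), (row=1, col=8), (row=2, col=9), (row=8, col=9)
  Distance 10: (row=0, col=8), (row=1, col=9)
Total reachable: 84 (grid has 84 open cells total)

Answer: Reachable cells: 84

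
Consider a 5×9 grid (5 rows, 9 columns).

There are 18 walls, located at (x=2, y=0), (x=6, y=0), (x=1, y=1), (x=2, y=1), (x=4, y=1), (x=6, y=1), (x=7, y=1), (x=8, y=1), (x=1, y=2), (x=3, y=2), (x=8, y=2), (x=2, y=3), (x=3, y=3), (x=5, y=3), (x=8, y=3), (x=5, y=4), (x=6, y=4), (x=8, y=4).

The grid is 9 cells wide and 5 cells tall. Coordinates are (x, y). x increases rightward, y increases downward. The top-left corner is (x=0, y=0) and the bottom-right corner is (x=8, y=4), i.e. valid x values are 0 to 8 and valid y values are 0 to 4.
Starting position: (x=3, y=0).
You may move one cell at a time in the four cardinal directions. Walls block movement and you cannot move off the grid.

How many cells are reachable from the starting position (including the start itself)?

BFS flood-fill from (x=3, y=0):
  Distance 0: (x=3, y=0)
  Distance 1: (x=4, y=0), (x=3, y=1)
  Distance 2: (x=5, y=0)
  Distance 3: (x=5, y=1)
  Distance 4: (x=5, y=2)
  Distance 5: (x=4, y=2), (x=6, y=2)
  Distance 6: (x=7, y=2), (x=4, y=3), (x=6, y=3)
  Distance 7: (x=7, y=3), (x=4, y=4)
  Distance 8: (x=3, y=4), (x=7, y=4)
  Distance 9: (x=2, y=4)
  Distance 10: (x=1, y=4)
  Distance 11: (x=1, y=3), (x=0, y=4)
  Distance 12: (x=0, y=3)
  Distance 13: (x=0, y=2)
  Distance 14: (x=0, y=1)
  Distance 15: (x=0, y=0)
  Distance 16: (x=1, y=0)
Total reachable: 24 (grid has 27 open cells total)

Answer: Reachable cells: 24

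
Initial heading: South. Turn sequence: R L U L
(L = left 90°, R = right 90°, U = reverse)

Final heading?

Start: South
  R (right (90° clockwise)) -> West
  L (left (90° counter-clockwise)) -> South
  U (U-turn (180°)) -> North
  L (left (90° counter-clockwise)) -> West
Final: West

Answer: Final heading: West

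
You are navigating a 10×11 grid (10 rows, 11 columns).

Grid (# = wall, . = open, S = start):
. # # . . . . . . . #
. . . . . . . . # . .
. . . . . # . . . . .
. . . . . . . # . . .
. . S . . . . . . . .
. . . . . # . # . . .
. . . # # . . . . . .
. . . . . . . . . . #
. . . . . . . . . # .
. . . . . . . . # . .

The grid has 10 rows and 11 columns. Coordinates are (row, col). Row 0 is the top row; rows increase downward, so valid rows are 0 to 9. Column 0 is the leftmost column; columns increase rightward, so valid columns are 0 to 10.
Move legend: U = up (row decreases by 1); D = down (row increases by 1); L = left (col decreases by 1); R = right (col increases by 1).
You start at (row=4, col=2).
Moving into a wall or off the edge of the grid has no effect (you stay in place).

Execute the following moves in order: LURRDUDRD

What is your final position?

Answer: Final position: (row=5, col=4)

Derivation:
Start: (row=4, col=2)
  L (left): (row=4, col=2) -> (row=4, col=1)
  U (up): (row=4, col=1) -> (row=3, col=1)
  R (right): (row=3, col=1) -> (row=3, col=2)
  R (right): (row=3, col=2) -> (row=3, col=3)
  D (down): (row=3, col=3) -> (row=4, col=3)
  U (up): (row=4, col=3) -> (row=3, col=3)
  D (down): (row=3, col=3) -> (row=4, col=3)
  R (right): (row=4, col=3) -> (row=4, col=4)
  D (down): (row=4, col=4) -> (row=5, col=4)
Final: (row=5, col=4)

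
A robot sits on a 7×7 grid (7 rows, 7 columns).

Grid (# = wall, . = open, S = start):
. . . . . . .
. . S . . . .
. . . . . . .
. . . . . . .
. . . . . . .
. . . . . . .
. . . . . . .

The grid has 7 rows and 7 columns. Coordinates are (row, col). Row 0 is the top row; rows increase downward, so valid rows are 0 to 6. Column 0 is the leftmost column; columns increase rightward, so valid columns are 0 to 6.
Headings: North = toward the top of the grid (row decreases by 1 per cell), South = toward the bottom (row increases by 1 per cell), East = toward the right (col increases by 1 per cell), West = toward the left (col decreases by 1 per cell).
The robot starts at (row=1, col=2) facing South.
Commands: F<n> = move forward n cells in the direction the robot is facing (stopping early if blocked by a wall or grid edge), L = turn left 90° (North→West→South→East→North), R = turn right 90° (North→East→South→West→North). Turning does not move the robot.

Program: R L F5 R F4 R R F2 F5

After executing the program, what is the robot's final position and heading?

Answer: Final position: (row=6, col=6), facing East

Derivation:
Start: (row=1, col=2), facing South
  R: turn right, now facing West
  L: turn left, now facing South
  F5: move forward 5, now at (row=6, col=2)
  R: turn right, now facing West
  F4: move forward 2/4 (blocked), now at (row=6, col=0)
  R: turn right, now facing North
  R: turn right, now facing East
  F2: move forward 2, now at (row=6, col=2)
  F5: move forward 4/5 (blocked), now at (row=6, col=6)
Final: (row=6, col=6), facing East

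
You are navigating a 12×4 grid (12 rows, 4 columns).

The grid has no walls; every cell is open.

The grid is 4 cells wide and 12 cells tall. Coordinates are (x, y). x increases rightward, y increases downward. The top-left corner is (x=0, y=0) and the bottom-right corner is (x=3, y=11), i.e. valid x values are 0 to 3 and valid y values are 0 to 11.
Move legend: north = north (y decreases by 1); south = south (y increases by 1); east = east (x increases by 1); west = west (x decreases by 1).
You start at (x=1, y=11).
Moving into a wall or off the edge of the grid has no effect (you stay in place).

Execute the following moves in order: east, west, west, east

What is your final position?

Start: (x=1, y=11)
  east (east): (x=1, y=11) -> (x=2, y=11)
  west (west): (x=2, y=11) -> (x=1, y=11)
  west (west): (x=1, y=11) -> (x=0, y=11)
  east (east): (x=0, y=11) -> (x=1, y=11)
Final: (x=1, y=11)

Answer: Final position: (x=1, y=11)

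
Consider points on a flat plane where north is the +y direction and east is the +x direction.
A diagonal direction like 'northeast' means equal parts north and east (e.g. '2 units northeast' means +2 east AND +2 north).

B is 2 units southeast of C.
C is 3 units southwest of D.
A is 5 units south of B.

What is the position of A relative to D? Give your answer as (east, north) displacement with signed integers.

Place D at the origin (east=0, north=0).
  C is 3 units southwest of D: delta (east=-3, north=-3); C at (east=-3, north=-3).
  B is 2 units southeast of C: delta (east=+2, north=-2); B at (east=-1, north=-5).
  A is 5 units south of B: delta (east=+0, north=-5); A at (east=-1, north=-10).
Therefore A relative to D: (east=-1, north=-10).

Answer: A is at (east=-1, north=-10) relative to D.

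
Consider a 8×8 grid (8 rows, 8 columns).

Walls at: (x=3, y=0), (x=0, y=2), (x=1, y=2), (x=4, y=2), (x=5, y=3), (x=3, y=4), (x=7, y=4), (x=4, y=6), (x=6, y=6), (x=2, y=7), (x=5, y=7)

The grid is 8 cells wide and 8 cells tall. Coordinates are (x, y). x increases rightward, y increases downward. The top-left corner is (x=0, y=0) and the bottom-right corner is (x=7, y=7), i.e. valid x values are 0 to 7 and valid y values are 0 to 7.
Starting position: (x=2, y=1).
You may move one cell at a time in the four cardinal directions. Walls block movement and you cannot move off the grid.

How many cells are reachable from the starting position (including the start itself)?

BFS flood-fill from (x=2, y=1):
  Distance 0: (x=2, y=1)
  Distance 1: (x=2, y=0), (x=1, y=1), (x=3, y=1), (x=2, y=2)
  Distance 2: (x=1, y=0), (x=0, y=1), (x=4, y=1), (x=3, y=2), (x=2, y=3)
  Distance 3: (x=0, y=0), (x=4, y=0), (x=5, y=1), (x=1, y=3), (x=3, y=3), (x=2, y=4)
  Distance 4: (x=5, y=0), (x=6, y=1), (x=5, y=2), (x=0, y=3), (x=4, y=3), (x=1, y=4), (x=2, y=5)
  Distance 5: (x=6, y=0), (x=7, y=1), (x=6, y=2), (x=0, y=4), (x=4, y=4), (x=1, y=5), (x=3, y=5), (x=2, y=6)
  Distance 6: (x=7, y=0), (x=7, y=2), (x=6, y=3), (x=5, y=4), (x=0, y=5), (x=4, y=5), (x=1, y=6), (x=3, y=6)
  Distance 7: (x=7, y=3), (x=6, y=4), (x=5, y=5), (x=0, y=6), (x=1, y=7), (x=3, y=7)
  Distance 8: (x=6, y=5), (x=5, y=6), (x=0, y=7), (x=4, y=7)
  Distance 9: (x=7, y=5)
  Distance 10: (x=7, y=6)
  Distance 11: (x=7, y=7)
  Distance 12: (x=6, y=7)
Total reachable: 53 (grid has 53 open cells total)

Answer: Reachable cells: 53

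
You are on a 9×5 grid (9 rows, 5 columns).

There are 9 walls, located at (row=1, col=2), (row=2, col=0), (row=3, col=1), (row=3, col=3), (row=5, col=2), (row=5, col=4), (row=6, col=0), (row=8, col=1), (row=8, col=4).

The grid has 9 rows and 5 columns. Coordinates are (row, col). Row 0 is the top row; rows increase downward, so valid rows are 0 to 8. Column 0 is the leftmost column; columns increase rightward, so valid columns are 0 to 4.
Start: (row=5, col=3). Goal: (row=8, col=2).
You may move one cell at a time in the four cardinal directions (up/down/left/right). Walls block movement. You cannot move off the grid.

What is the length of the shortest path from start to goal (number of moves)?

BFS from (row=5, col=3) until reaching (row=8, col=2):
  Distance 0: (row=5, col=3)
  Distance 1: (row=4, col=3), (row=6, col=3)
  Distance 2: (row=4, col=2), (row=4, col=4), (row=6, col=2), (row=6, col=4), (row=7, col=3)
  Distance 3: (row=3, col=2), (row=3, col=4), (row=4, col=1), (row=6, col=1), (row=7, col=2), (row=7, col=4), (row=8, col=3)
  Distance 4: (row=2, col=2), (row=2, col=4), (row=4, col=0), (row=5, col=1), (row=7, col=1), (row=8, col=2)  <- goal reached here
One shortest path (4 moves): (row=5, col=3) -> (row=6, col=3) -> (row=6, col=2) -> (row=7, col=2) -> (row=8, col=2)

Answer: Shortest path length: 4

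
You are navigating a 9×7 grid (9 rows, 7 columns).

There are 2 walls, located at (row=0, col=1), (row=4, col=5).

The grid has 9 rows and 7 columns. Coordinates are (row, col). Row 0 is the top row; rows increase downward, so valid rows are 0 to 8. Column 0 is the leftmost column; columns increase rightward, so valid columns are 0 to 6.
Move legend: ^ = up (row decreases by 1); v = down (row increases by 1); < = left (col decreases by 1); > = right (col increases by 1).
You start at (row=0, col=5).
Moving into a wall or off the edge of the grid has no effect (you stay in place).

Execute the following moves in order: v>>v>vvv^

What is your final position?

Answer: Final position: (row=4, col=6)

Derivation:
Start: (row=0, col=5)
  v (down): (row=0, col=5) -> (row=1, col=5)
  > (right): (row=1, col=5) -> (row=1, col=6)
  > (right): blocked, stay at (row=1, col=6)
  v (down): (row=1, col=6) -> (row=2, col=6)
  > (right): blocked, stay at (row=2, col=6)
  v (down): (row=2, col=6) -> (row=3, col=6)
  v (down): (row=3, col=6) -> (row=4, col=6)
  v (down): (row=4, col=6) -> (row=5, col=6)
  ^ (up): (row=5, col=6) -> (row=4, col=6)
Final: (row=4, col=6)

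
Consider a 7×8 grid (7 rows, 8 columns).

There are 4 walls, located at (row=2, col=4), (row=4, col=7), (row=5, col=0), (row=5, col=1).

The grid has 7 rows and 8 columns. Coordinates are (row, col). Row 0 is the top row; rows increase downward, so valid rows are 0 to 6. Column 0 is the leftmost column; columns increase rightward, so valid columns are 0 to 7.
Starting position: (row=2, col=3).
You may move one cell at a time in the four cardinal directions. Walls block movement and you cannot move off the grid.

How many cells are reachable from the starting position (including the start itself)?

Answer: Reachable cells: 52

Derivation:
BFS flood-fill from (row=2, col=3):
  Distance 0: (row=2, col=3)
  Distance 1: (row=1, col=3), (row=2, col=2), (row=3, col=3)
  Distance 2: (row=0, col=3), (row=1, col=2), (row=1, col=4), (row=2, col=1), (row=3, col=2), (row=3, col=4), (row=4, col=3)
  Distance 3: (row=0, col=2), (row=0, col=4), (row=1, col=1), (row=1, col=5), (row=2, col=0), (row=3, col=1), (row=3, col=5), (row=4, col=2), (row=4, col=4), (row=5, col=3)
  Distance 4: (row=0, col=1), (row=0, col=5), (row=1, col=0), (row=1, col=6), (row=2, col=5), (row=3, col=0), (row=3, col=6), (row=4, col=1), (row=4, col=5), (row=5, col=2), (row=5, col=4), (row=6, col=3)
  Distance 5: (row=0, col=0), (row=0, col=6), (row=1, col=7), (row=2, col=6), (row=3, col=7), (row=4, col=0), (row=4, col=6), (row=5, col=5), (row=6, col=2), (row=6, col=4)
  Distance 6: (row=0, col=7), (row=2, col=7), (row=5, col=6), (row=6, col=1), (row=6, col=5)
  Distance 7: (row=5, col=7), (row=6, col=0), (row=6, col=6)
  Distance 8: (row=6, col=7)
Total reachable: 52 (grid has 52 open cells total)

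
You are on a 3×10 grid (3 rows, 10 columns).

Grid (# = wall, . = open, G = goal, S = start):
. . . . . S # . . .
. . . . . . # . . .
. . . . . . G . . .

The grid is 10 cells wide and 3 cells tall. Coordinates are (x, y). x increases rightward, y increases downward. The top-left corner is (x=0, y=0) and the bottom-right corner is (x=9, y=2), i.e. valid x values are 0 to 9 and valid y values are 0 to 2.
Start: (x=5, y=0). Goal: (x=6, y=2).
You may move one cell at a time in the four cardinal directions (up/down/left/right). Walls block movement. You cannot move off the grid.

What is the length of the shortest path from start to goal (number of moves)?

Answer: Shortest path length: 3

Derivation:
BFS from (x=5, y=0) until reaching (x=6, y=2):
  Distance 0: (x=5, y=0)
  Distance 1: (x=4, y=0), (x=5, y=1)
  Distance 2: (x=3, y=0), (x=4, y=1), (x=5, y=2)
  Distance 3: (x=2, y=0), (x=3, y=1), (x=4, y=2), (x=6, y=2)  <- goal reached here
One shortest path (3 moves): (x=5, y=0) -> (x=5, y=1) -> (x=5, y=2) -> (x=6, y=2)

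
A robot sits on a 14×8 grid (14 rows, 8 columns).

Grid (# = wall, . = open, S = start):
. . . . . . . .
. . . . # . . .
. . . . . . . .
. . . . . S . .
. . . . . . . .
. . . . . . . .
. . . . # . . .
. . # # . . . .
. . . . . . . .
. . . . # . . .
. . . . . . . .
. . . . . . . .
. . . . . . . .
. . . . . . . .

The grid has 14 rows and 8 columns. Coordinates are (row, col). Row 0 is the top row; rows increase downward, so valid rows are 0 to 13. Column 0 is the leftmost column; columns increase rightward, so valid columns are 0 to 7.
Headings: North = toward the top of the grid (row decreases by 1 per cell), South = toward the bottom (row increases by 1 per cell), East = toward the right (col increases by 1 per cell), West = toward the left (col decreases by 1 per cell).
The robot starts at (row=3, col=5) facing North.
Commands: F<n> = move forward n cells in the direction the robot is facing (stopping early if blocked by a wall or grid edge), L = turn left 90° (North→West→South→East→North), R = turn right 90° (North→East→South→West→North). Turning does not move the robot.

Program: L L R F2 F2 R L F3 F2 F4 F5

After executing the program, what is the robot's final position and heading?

Answer: Final position: (row=3, col=0), facing West

Derivation:
Start: (row=3, col=5), facing North
  L: turn left, now facing West
  L: turn left, now facing South
  R: turn right, now facing West
  F2: move forward 2, now at (row=3, col=3)
  F2: move forward 2, now at (row=3, col=1)
  R: turn right, now facing North
  L: turn left, now facing West
  F3: move forward 1/3 (blocked), now at (row=3, col=0)
  F2: move forward 0/2 (blocked), now at (row=3, col=0)
  F4: move forward 0/4 (blocked), now at (row=3, col=0)
  F5: move forward 0/5 (blocked), now at (row=3, col=0)
Final: (row=3, col=0), facing West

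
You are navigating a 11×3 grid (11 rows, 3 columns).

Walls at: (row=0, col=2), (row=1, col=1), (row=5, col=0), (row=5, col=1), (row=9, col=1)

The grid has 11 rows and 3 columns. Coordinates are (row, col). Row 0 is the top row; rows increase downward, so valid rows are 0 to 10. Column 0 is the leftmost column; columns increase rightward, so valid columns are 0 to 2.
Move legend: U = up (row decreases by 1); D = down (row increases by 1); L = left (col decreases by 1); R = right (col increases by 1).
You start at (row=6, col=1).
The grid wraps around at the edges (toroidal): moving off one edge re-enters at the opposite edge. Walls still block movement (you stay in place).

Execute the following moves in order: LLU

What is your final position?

Answer: Final position: (row=5, col=2)

Derivation:
Start: (row=6, col=1)
  L (left): (row=6, col=1) -> (row=6, col=0)
  L (left): (row=6, col=0) -> (row=6, col=2)
  U (up): (row=6, col=2) -> (row=5, col=2)
Final: (row=5, col=2)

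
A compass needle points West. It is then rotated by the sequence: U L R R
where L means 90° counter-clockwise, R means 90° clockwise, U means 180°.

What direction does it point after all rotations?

Answer: Final heading: South

Derivation:
Start: West
  U (U-turn (180°)) -> East
  L (left (90° counter-clockwise)) -> North
  R (right (90° clockwise)) -> East
  R (right (90° clockwise)) -> South
Final: South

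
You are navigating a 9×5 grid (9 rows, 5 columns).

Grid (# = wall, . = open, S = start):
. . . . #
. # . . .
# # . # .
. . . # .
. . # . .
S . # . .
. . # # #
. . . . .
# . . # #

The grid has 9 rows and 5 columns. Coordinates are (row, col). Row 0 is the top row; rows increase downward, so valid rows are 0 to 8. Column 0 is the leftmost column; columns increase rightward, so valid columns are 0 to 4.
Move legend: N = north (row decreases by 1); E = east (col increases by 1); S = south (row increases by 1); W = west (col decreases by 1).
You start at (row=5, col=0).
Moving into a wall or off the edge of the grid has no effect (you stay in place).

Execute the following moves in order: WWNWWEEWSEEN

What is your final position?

Start: (row=5, col=0)
  W (west): blocked, stay at (row=5, col=0)
  W (west): blocked, stay at (row=5, col=0)
  N (north): (row=5, col=0) -> (row=4, col=0)
  W (west): blocked, stay at (row=4, col=0)
  W (west): blocked, stay at (row=4, col=0)
  E (east): (row=4, col=0) -> (row=4, col=1)
  E (east): blocked, stay at (row=4, col=1)
  W (west): (row=4, col=1) -> (row=4, col=0)
  S (south): (row=4, col=0) -> (row=5, col=0)
  E (east): (row=5, col=0) -> (row=5, col=1)
  E (east): blocked, stay at (row=5, col=1)
  N (north): (row=5, col=1) -> (row=4, col=1)
Final: (row=4, col=1)

Answer: Final position: (row=4, col=1)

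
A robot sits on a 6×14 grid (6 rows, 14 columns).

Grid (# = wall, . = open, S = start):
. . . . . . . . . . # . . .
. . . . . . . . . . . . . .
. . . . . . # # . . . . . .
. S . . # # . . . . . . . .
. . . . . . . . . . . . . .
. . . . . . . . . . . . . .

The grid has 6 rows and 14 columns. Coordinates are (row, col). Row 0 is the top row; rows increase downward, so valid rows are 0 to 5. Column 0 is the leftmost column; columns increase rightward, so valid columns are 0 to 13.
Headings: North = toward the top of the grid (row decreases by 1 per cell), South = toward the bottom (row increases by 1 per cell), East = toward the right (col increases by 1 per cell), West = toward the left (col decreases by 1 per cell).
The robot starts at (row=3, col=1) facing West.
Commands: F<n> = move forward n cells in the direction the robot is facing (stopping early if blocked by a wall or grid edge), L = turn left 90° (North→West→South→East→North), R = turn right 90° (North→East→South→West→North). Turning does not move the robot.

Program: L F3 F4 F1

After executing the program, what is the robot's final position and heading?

Start: (row=3, col=1), facing West
  L: turn left, now facing South
  F3: move forward 2/3 (blocked), now at (row=5, col=1)
  F4: move forward 0/4 (blocked), now at (row=5, col=1)
  F1: move forward 0/1 (blocked), now at (row=5, col=1)
Final: (row=5, col=1), facing South

Answer: Final position: (row=5, col=1), facing South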